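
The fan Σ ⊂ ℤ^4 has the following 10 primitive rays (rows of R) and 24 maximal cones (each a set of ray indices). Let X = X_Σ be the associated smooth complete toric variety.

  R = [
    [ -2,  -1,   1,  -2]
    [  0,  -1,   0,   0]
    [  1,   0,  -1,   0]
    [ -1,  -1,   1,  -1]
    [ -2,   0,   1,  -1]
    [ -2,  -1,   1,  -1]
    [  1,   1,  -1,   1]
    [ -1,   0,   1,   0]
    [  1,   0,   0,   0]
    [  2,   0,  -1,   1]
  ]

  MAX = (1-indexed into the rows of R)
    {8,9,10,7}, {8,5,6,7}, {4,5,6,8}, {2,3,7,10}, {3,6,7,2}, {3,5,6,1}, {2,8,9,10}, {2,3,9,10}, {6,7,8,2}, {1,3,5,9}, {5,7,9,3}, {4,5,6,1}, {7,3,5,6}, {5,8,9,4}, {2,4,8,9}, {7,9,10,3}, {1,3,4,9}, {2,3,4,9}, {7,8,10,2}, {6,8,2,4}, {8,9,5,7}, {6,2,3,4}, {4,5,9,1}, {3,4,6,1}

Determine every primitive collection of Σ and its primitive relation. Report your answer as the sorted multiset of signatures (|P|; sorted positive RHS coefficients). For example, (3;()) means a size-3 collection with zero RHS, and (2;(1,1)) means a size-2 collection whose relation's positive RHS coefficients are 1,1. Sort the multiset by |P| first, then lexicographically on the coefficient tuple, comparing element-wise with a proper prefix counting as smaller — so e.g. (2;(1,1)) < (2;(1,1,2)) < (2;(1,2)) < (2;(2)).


13 collections generate NE(X_Σ); each relation:

  • {3,8}:  v_{3} + v_{8} = 0 — sig = (2;())
  • {4,7}:  v_{4} + v_{7} = 0 — sig = (2;())
  • {5,10}:  v_{5} + v_{10} = 0 — sig = (2;())
  • {2,5}:  v_{2} + v_{5} = v_{6} — sig = (2;(1))
  • {6,9}:  v_{6} + v_{9} = v_{4} — sig = (2;(1))
  • {6,10}:  v_{6} + v_{10} = v_{2} — sig = (2;(1))
  • {1,7}:  v_{1} + v_{7} = v_{3} + v_{5} — sig = (2;(1,1))
  • {1,8}:  v_{1} + v_{8} = v_{4} + v_{5} — sig = (2;(1,1))
  • {1,10}:  v_{1} + v_{10} = v_{3} + v_{4} — sig = (2;(1,1))
  • {4,10}:  v_{4} + v_{10} = v_{2} + v_{9} — sig = (2;(1,1))
  • {1,2}:  v_{1} + v_{2} = v_{3} + v_{4} + v_{6} — sig = (2;(1,1,1))
  • {2,7,9}:  v_{2} + v_{7} + v_{9} = v_{10} — sig = (3;(1))
  • {3,4,5}:  v_{3} + v_{4} + v_{5} = v_{1} — sig = (3;(1))

Signatures (|P|; sorted positive RHS coefficients), sorted:
    |P|=2: 11 collections, coeffs (), (), (), (1), (1), (1), (1,1), (1,1), (1,1), (1,1), (1,1,1)
    |P|=3: 2 collections, coeffs (1), (1)


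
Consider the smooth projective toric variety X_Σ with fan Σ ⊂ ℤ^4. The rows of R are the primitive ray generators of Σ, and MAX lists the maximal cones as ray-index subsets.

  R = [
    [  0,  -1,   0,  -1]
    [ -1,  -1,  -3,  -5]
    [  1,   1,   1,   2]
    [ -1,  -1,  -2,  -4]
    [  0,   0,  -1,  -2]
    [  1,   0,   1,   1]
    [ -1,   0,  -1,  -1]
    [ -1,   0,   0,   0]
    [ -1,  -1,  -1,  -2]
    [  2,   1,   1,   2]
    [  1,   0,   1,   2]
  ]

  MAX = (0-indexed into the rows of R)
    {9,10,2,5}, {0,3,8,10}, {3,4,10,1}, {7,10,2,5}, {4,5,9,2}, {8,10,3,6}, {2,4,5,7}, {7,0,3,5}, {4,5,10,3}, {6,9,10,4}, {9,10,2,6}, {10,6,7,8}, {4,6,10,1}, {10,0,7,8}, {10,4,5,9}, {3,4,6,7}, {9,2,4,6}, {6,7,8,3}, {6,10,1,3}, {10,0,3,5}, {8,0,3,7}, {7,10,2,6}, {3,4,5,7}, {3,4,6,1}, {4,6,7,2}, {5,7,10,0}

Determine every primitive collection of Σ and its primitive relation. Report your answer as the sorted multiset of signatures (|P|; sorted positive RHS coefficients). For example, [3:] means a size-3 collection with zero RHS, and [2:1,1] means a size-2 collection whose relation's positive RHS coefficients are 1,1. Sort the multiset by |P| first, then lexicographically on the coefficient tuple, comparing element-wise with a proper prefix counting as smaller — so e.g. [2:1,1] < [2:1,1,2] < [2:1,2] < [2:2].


|primitive collections| = 22. Relations:

  P = {2,8}:  v_{2} + v_{8} = 0  so sig = [2:]
  P = {5,6}:  v_{5} + v_{6} = 0  so sig = [2:]
  P = {0,2}:  v_{0} + v_{2} = v_{5}  so sig = [2:1]
  P = {0,6}:  v_{0} + v_{6} = v_{8}  so sig = [2:1]
  P = {2,3}:  v_{2} + v_{3} = v_{4}  so sig = [2:1]
  P = {4,8}:  v_{4} + v_{8} = v_{3}  so sig = [2:1]
  P = {5,8}:  v_{5} + v_{8} = v_{0}  so sig = [2:1]
  P = {7,9}:  v_{7} + v_{9} = v_{2}  so sig = [2:1]
  P = {0,4}:  v_{0} + v_{4} = v_{3} + v_{5}  so sig = [2:1,1]
  P = {1,7}:  v_{1} + v_{7} = v_{3} + v_{6}  so sig = [2:1,1]
  P = {8,9}:  v_{8} + v_{9} = v_{4} + v_{10}  so sig = [2:1,1]
  P = {0,9}:  v_{0} + v_{9} = v_{4} + v_{5} + v_{10}  so sig = [2:1,1,1]
  P = {1,5}:  v_{1} + v_{5} = v_{3} + v_{4} + v_{10}  so sig = [2:1,1,1]
  P = {1,2}:  v_{1} + v_{2} = 2·v_{4} + v_{6} + v_{10}  so sig = [2:1,1,2]
  P = {1,8}:  v_{1} + v_{8} = 2·v_{3} + v_{6} + v_{10}  so sig = [2:1,1,2]
  P = {0,1}:  v_{0} + v_{1} = 2·v_{3} + v_{10}  so sig = [2:1,2]
  P = {3,9}:  v_{3} + v_{9} = 2·v_{4} + v_{10}  so sig = [2:1,2]
  P = {1,9}:  v_{1} + v_{9} = 3·v_{4} + v_{6} + 2·v_{10}  so sig = [2:1,2,3]
  P = {4,7,10}:  v_{4} + v_{7} + v_{10} = 0  so sig = [3:]
  P = {2,4,10}:  v_{2} + v_{4} + v_{10} = v_{9}  so sig = [3:1]
  P = {3,7,10}:  v_{3} + v_{7} + v_{10} = v_{8}  so sig = [3:1]
  P = {3,4,6,10}:  v_{3} + v_{4} + v_{6} + v_{10} = v_{1}  so sig = [4:1]

Hence PRS(X_Σ) =
{ [2:] ×2,  [2:1] ×6,  [2:1,1] ×3,  [2:1,1,1] ×2,  [2:1,1,2] ×2,  [2:1,2] ×2,  [2:1,2,3],  [3:],  [3:1] ×2,  [4:1] }


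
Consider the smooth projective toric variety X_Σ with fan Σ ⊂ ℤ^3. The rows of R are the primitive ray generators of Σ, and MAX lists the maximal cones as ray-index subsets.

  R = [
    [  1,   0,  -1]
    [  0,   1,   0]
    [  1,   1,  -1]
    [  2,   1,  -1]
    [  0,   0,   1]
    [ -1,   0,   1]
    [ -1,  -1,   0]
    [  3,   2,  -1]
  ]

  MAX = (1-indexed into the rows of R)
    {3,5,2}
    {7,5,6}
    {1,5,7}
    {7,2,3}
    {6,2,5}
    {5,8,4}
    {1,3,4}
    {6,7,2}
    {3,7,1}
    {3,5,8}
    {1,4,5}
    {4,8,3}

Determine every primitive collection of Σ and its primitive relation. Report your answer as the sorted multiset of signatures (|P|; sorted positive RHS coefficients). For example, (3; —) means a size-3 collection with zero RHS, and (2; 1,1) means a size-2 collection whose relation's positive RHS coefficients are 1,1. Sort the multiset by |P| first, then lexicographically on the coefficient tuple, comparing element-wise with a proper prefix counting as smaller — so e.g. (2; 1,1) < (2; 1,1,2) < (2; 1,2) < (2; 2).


14 minimal non-faces of Δ(Σ) (on 8 rays):

  P={1,6}:  v_{1} + v_{6} = 0 — sig = (2; —)
  P={1,2}:  v_{1} + v_{2} = v_{3} — sig = (2; 1)
  P={3,6}:  v_{3} + v_{6} = v_{2} — sig = (2; 1)
  P={4,7}:  v_{4} + v_{7} = v_{1} — sig = (2; 1)
  P={7,8}:  v_{7} + v_{8} = v_{4} — sig = (2; 1)
  P={4,6}:  v_{4} + v_{6} = v_{3} + v_{5} — sig = (2; 1,1)
  P={2,4}:  v_{2} + v_{4} = 2·v_{3} + v_{5} — sig = (2; 1,2)
  P={1,8}:  v_{1} + v_{8} = 2·v_{4} — sig = (2; 2)
  P={6,8}:  v_{6} + v_{8} = 2·v_{3} + 2·v_{5} — sig = (2; 2,2)
  P={2,8}:  v_{2} + v_{8} = 3·v_{3} + 2·v_{5} — sig = (2; 2,3)
  P={3,5,7}:  v_{3} + v_{5} + v_{7} = 0 — sig = (3; —)
  P={1,3,5}:  v_{1} + v_{3} + v_{5} = v_{4} — sig = (3; 1)
  P={2,5,7}:  v_{2} + v_{5} + v_{7} = v_{6} — sig = (3; 1)
  P={3,4,5}:  v_{3} + v_{4} + v_{5} = v_{8} — sig = (3; 1)

Hence PRS(X_Σ) =
{ (2; —),  (2; 1) ×4,  (2; 1,1),  (2; 1,2),  (2; 2),  (2; 2,2),  (2; 2,3),  (3; —),  (3; 1) ×3 }


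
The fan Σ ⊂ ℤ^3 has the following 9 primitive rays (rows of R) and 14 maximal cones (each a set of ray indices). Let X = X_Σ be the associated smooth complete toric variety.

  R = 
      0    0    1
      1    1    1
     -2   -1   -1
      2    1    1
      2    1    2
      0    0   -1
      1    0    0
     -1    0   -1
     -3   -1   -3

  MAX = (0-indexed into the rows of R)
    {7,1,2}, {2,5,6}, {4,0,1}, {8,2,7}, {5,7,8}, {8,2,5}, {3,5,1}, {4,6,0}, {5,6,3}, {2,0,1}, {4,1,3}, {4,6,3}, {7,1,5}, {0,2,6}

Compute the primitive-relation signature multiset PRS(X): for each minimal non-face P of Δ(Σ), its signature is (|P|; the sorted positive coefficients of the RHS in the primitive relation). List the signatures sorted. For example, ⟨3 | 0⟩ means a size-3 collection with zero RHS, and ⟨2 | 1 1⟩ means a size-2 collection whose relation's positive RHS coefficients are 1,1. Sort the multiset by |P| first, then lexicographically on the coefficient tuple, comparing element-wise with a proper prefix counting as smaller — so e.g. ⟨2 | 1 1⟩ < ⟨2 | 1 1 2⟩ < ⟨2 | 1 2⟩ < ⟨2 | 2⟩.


Σ has 17 primitive collections:

  {0,5}:  v_{0} + v_{5} = 0  ⟹  sig = ⟨2 | 0⟩
  {2,3}:  v_{2} + v_{3} = 0  ⟹  sig = ⟨2 | 0⟩
  {0,3}:  v_{0} + v_{3} = v_{4}  ⟹  sig = ⟨2 | 1⟩
  {1,6}:  v_{1} + v_{6} = v_{3}  ⟹  sig = ⟨2 | 1⟩
  {2,4}:  v_{2} + v_{4} = v_{0}  ⟹  sig = ⟨2 | 1⟩
  {4,5}:  v_{4} + v_{5} = v_{3}  ⟹  sig = ⟨2 | 1⟩
  {4,7}:  v_{4} + v_{7} = v_{1}  ⟹  sig = ⟨2 | 1⟩
  {4,8}:  v_{4} + v_{8} = v_{7}  ⟹  sig = ⟨2 | 1⟩
  {6,7}:  v_{6} + v_{7} = v_{5}  ⟹  sig = ⟨2 | 1⟩
  {0,7}:  v_{0} + v_{7} = v_{1} + v_{2}  ⟹  sig = ⟨2 | 1 1⟩
  {0,8}:  v_{0} + v_{8} = v_{2} + v_{7}  ⟹  sig = ⟨2 | 1 1⟩
  {3,7}:  v_{3} + v_{7} = v_{1} + v_{5}  ⟹  sig = ⟨2 | 1 1⟩
  {3,8}:  v_{3} + v_{8} = v_{5} + v_{7}  ⟹  sig = ⟨2 | 1 1⟩
  {6,8}:  v_{6} + v_{8} = v_{2} + 2·v_{5}  ⟹  sig = ⟨2 | 1 2⟩
  {1,8}:  v_{1} + v_{8} = 2·v_{7}  ⟹  sig = ⟨2 | 2⟩
  {1,2,5}:  v_{1} + v_{2} + v_{5} = v_{7}  ⟹  sig = ⟨3 | 1⟩
  {2,5,7}:  v_{2} + v_{5} + v_{7} = v_{8}  ⟹  sig = ⟨3 | 1⟩

so the primitive-relation signature multiset is
[⟨2 | 0⟩, ⟨2 | 0⟩, ⟨2 | 1⟩, ⟨2 | 1⟩, ⟨2 | 1⟩, ⟨2 | 1⟩, ⟨2 | 1⟩, ⟨2 | 1⟩, ⟨2 | 1⟩, ⟨2 | 1 1⟩, ⟨2 | 1 1⟩, ⟨2 | 1 1⟩, ⟨2 | 1 1⟩, ⟨2 | 1 2⟩, ⟨2 | 2⟩, ⟨3 | 1⟩, ⟨3 | 1⟩]


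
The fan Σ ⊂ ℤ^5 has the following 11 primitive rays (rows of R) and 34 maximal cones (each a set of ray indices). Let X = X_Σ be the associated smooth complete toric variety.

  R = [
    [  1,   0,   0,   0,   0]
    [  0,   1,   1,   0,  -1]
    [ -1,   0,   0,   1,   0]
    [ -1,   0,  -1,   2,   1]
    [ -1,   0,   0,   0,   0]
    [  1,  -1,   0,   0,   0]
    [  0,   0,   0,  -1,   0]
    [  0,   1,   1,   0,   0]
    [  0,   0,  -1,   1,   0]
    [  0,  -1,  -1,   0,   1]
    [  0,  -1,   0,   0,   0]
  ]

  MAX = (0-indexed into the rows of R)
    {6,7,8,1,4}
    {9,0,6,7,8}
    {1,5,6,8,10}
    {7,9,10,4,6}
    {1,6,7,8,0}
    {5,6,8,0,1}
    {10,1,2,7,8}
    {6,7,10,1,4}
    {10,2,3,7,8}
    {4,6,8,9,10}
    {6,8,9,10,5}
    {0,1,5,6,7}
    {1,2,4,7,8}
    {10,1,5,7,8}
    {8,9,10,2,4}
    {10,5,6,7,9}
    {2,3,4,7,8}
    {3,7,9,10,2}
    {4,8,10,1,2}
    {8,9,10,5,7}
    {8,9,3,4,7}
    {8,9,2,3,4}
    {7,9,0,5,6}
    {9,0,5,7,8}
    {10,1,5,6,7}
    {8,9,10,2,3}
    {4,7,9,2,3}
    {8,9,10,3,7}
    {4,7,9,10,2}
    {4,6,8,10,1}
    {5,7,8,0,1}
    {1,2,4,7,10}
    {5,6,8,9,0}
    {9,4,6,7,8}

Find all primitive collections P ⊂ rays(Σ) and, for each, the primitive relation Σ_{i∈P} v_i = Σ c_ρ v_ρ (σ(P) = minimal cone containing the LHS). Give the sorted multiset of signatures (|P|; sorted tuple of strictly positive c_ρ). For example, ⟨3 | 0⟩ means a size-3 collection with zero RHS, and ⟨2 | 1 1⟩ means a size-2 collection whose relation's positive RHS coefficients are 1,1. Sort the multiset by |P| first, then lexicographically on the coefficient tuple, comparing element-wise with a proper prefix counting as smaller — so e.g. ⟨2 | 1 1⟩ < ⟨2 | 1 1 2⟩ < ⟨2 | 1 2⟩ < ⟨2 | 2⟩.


Σ has 16 primitive collections:

  P = {0,4}:  v_{0} + v_{4} = 0 — sig = ⟨2 | 0⟩
  P = {1,9}:  v_{1} + v_{9} = 0 — sig = ⟨2 | 0⟩
  P = {0,10}:  v_{0} + v_{10} = v_{5} — sig = ⟨2 | 1⟩
  P = {2,6}:  v_{2} + v_{6} = v_{4} — sig = ⟨2 | 1⟩
  P = {4,5}:  v_{4} + v_{5} = v_{10} — sig = ⟨2 | 1⟩
  P = {0,2}:  v_{0} + v_{2} = v_{7} + v_{8} + v_{10} — sig = ⟨2 | 1 1 1⟩
  P = {1,3}:  v_{1} + v_{3} = v_{2} + v_{7} + v_{8} — sig = ⟨2 | 1 1 1⟩
  P = {3,6}:  v_{3} + v_{6} = v_{4} + v_{7} + v_{8} + v_{9} — sig = ⟨2 | 1 1 1 1⟩
  P = {2,5}:  v_{2} + v_{5} = v_{7} + v_{8} + 2·v_{10} — sig = ⟨2 | 1 1 2⟩
  P = {0,3}:  v_{0} + v_{3} = 2·v_{7} + 2·v_{8} + v_{9} + v_{10} — sig = ⟨2 | 1 1 2 2⟩
  P = {3,5}:  v_{3} + v_{5} = 2·v_{7} + 2·v_{8} + v_{9} + 2·v_{10} — sig = ⟨2 | 1 2 2 2⟩
  P = {3,4,10}:  v_{3} + v_{4} + v_{10} = 2·v_{2} + v_{9} — sig = ⟨3 | 1 2⟩
  P = {6,7,8,10}:  v_{6} + v_{7} + v_{8} + v_{10} = 0 — sig = ⟨4 | 0⟩
  P = {2,7,8,9}:  v_{2} + v_{7} + v_{8} + v_{9} = v_{3} — sig = ⟨4 | 1⟩
  P = {4,7,8,10}:  v_{4} + v_{7} + v_{8} + v_{10} = v_{2} — sig = ⟨4 | 1⟩
  P = {5,6,7,8}:  v_{5} + v_{6} + v_{7} + v_{8} = v_{0} — sig = ⟨4 | 1⟩

so the primitive-relation signature multiset is
    ⟨2 | 0⟩
    ⟨2 | 0⟩
    ⟨2 | 1⟩
    ⟨2 | 1⟩
    ⟨2 | 1⟩
    ⟨2 | 1 1 1⟩
    ⟨2 | 1 1 1⟩
    ⟨2 | 1 1 1 1⟩
    ⟨2 | 1 1 2⟩
    ⟨2 | 1 1 2 2⟩
    ⟨2 | 1 2 2 2⟩
    ⟨3 | 1 2⟩
    ⟨4 | 0⟩
    ⟨4 | 1⟩
    ⟨4 | 1⟩
    ⟨4 | 1⟩


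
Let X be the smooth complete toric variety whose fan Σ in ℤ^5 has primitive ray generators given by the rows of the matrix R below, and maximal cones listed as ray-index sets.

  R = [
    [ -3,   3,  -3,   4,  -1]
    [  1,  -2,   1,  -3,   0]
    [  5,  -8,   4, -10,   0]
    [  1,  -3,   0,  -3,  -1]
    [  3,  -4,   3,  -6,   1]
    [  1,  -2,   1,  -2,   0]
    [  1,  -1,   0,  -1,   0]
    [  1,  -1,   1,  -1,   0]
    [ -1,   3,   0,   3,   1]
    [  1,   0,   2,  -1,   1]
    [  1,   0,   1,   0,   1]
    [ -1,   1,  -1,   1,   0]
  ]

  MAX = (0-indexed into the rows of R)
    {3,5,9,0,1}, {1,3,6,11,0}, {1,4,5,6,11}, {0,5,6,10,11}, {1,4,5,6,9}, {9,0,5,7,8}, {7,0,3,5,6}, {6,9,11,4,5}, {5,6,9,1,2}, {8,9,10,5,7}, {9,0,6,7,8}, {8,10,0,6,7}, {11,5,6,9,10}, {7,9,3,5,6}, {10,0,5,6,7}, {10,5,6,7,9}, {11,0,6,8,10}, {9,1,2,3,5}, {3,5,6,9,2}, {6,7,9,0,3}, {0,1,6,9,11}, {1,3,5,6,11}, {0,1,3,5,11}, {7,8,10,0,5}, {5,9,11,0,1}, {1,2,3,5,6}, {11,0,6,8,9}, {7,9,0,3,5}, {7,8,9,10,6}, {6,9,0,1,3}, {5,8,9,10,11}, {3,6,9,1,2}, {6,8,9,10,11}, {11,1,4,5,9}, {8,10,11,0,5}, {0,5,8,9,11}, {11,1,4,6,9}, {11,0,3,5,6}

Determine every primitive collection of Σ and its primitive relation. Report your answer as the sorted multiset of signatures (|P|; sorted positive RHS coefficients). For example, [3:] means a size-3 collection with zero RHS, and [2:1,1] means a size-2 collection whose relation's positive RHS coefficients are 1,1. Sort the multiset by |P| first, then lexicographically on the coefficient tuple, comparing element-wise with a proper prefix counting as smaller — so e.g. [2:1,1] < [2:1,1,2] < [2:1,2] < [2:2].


24 minimal non-faces of Δ(Σ) (on 12 rays):

  P={3,8}:  v_{3} + v_{8} = 0 ; sig = [2:]
  P={7,11}:  v_{7} + v_{11} = 0 ; sig = [2:]
  P={0,2}:  v_{0} + v_{2} = v_{1} + v_{3} ; sig = [2:1,1]
  P={0,4}:  v_{0} + v_{4} = v_{1} + v_{11} ; sig = [2:1,1]
  P={1,7}:  v_{1} + v_{7} = v_{3} + v_{9} ; sig = [2:1,1]
  P={1,8}:  v_{1} + v_{8} = v_{9} + v_{11} ; sig = [2:1,1]
  P={3,10}:  v_{3} + v_{10} = v_{5} + v_{6} ; sig = [2:1,1]
  P={1,10}:  v_{1} + v_{10} = v_{5} + v_{6} + v_{9} + v_{11} ; sig = [2:1,1,1,1]
  P={2,8}:  v_{2} + v_{8} = v_{1} + v_{5} + v_{6} + v_{9} ; sig = [2:1,1,1,1]
  P={4,7}:  v_{4} + v_{7} = v_{1} + v_{5} + v_{6} + v_{9} ; sig = [2:1,1,1,1]
  P={2,11}:  v_{2} + v_{11} = 2·v_{1} + v_{5} + v_{6} ; sig = [2:1,1,2]
  P={3,4}:  v_{3} + v_{4} = 2·v_{1} + v_{5} + v_{6} ; sig = [2:1,1,2]
  P={2,7}:  v_{2} + v_{7} = 2·v_{3} + v_{5} + v_{6} + 2·v_{9} ; sig = [2:1,1,2,2]
  P={2,10}:  v_{2} + v_{10} = v_{1} + 2·v_{5} + 2·v_{6} + v_{9} ; sig = [2:1,1,2,2]
  P={4,8}:  v_{4} + v_{8} = v_{5} + v_{6} + 2·v_{9} + 2·v_{11} ; sig = [2:1,1,2,2]
  P={2,4}:  v_{2} + v_{4} = 3·v_{1} + 2·v_{5} + 2·v_{6} + v_{9} ; sig = [2:1,2,2,3]
  P={4,10}:  v_{4} + v_{10} = 2·v_{5} + 2·v_{6} + 2·v_{9} + 2·v_{11} ; sig = [2:2,2,2,2]
  P={0,9,10}:  v_{0} + v_{9} + v_{10} = v_{8} ; sig = [3:1]
  P={3,9,11}:  v_{3} + v_{9} + v_{11} = v_{1} ; sig = [3:1]
  P={5,6,8}:  v_{5} + v_{6} + v_{8} = v_{10} ; sig = [3:1]
  P={0,5,6,9}:  v_{0} + v_{5} + v_{6} + v_{9} = 0 ; sig = [4:]
  P={0,1,5,6}:  v_{0} + v_{1} + v_{5} + v_{6} = v_{3} + v_{11} ; sig = [4:1,1]
  P={1,3,5,6,9}:  v_{1} + v_{3} + v_{5} + v_{6} + v_{9} = v_{2} ; sig = [5:1]
  P={1,5,6,9,11}:  v_{1} + v_{5} + v_{6} + v_{9} + v_{11} = v_{4} ; sig = [5:1]

Signatures (|P|; sorted positive RHS coefficients), sorted:
    |P|=2: 17 collections, coeffs (), (), (1,1), (1,1), (1,1), (1,1), (1,1), (1,1,1,1), (1,1,1,1), (1,1,1,1), (1,1,2), (1,1,2), (1,1,2,2), (1,1,2,2), (1,1,2,2), (1,2,2,3), (2,2,2,2)
    |P|=3: 3 collections, coeffs (1), (1), (1)
    |P|=4: 2 collections, coeffs (), (1,1)
    |P|=5: 2 collections, coeffs (1), (1)


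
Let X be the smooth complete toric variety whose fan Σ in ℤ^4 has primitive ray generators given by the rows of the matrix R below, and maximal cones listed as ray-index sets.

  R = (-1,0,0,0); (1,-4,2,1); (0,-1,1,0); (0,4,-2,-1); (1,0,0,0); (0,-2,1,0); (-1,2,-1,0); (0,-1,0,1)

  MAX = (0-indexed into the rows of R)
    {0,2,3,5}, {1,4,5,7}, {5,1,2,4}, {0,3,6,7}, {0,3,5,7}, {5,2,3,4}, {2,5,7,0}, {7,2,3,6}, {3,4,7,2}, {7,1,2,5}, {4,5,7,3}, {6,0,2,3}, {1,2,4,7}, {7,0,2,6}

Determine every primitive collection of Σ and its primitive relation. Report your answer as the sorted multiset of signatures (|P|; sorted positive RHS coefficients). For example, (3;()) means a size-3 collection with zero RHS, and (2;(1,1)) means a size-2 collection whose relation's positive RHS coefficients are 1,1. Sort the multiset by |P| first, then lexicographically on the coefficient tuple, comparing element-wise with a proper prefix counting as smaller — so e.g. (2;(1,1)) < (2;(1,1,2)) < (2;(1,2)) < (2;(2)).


Δ(Σ) — 8 vertices, 9 min non-faces:

  P = {0,4}:  v_{0} + v_{4} = 0 ; sig = (2;())
  P = {1,3}:  v_{1} + v_{3} = v_{4} ; sig = (2;(1))
  P = {5,6}:  v_{5} + v_{6} = v_{0} ; sig = (2;(1))
  P = {1,6}:  v_{1} + v_{6} = v_{2} + v_{7} ; sig = (2;(1,1))
  P = {0,1}:  v_{0} + v_{1} = v_{2} + v_{5} + v_{7} ; sig = (2;(1,1,1))
  P = {4,6}:  v_{4} + v_{6} = v_{2} + v_{3} + v_{7} ; sig = (2;(1,1,1))
  P = {2,3,5,7}:  v_{2} + v_{3} + v_{5} + v_{7} = 0 ; sig = (4;())
  P = {0,2,3,7}:  v_{0} + v_{2} + v_{3} + v_{7} = v_{6} ; sig = (4;(1))
  P = {2,4,5,7}:  v_{2} + v_{4} + v_{5} + v_{7} = v_{1} ; sig = (4;(1))

Hence PRS(X_Σ) =
    (2;())
    (2;(1))
    (2;(1))
    (2;(1,1))
    (2;(1,1,1))
    (2;(1,1,1))
    (4;())
    (4;(1))
    (4;(1))


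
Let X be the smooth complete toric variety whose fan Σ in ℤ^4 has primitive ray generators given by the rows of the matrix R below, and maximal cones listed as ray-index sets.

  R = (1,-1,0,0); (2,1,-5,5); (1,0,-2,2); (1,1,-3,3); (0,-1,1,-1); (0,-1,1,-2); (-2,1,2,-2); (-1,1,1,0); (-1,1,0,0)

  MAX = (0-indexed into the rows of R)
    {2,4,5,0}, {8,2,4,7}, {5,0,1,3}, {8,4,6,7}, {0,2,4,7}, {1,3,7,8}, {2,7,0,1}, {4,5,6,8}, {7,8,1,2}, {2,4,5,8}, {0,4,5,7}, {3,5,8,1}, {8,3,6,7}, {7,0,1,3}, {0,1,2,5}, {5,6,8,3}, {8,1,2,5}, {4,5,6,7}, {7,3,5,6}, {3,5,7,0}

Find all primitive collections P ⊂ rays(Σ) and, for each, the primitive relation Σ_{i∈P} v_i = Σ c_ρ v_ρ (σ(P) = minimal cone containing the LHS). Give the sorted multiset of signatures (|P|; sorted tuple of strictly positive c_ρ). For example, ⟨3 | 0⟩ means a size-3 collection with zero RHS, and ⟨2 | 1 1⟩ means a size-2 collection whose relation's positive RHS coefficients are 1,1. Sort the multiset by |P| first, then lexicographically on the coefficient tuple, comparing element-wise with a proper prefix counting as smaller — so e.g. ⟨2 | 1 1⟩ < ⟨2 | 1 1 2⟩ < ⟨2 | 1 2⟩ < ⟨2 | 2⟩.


10 collections generate NE(X_Σ); each relation:

  P={0,8}:  v_{0} + v_{8} = 0 ; sig = ⟨2 | 0⟩
  P={2,3}:  v_{2} + v_{3} = v_{1} ; sig = ⟨2 | 1⟩
  P={2,6}:  v_{2} + v_{6} = v_{8} ; sig = ⟨2 | 1⟩
  P={3,4}:  v_{3} + v_{4} = v_{2} ; sig = ⟨2 | 1⟩
  P={0,6}:  v_{0} + v_{6} = v_{5} + v_{7} ; sig = ⟨2 | 1 1⟩
  P={1,6}:  v_{1} + v_{6} = v_{3} + v_{8} ; sig = ⟨2 | 1 1⟩
  P={1,4}:  v_{1} + v_{4} = 2·v_{2} ; sig = ⟨2 | 2⟩
  P={2,5,7}:  v_{2} + v_{5} + v_{7} = 0 ; sig = ⟨3 | 0⟩
  P={1,5,7}:  v_{1} + v_{5} + v_{7} = v_{3} ; sig = ⟨3 | 1⟩
  P={5,7,8}:  v_{5} + v_{7} + v_{8} = v_{6} ; sig = ⟨3 | 1⟩

Sorted signature multiset PRS(X):
{ ⟨2 | 0⟩,  ⟨2 | 1⟩ ×3,  ⟨2 | 1 1⟩ ×2,  ⟨2 | 2⟩,  ⟨3 | 0⟩,  ⟨3 | 1⟩ ×2 }


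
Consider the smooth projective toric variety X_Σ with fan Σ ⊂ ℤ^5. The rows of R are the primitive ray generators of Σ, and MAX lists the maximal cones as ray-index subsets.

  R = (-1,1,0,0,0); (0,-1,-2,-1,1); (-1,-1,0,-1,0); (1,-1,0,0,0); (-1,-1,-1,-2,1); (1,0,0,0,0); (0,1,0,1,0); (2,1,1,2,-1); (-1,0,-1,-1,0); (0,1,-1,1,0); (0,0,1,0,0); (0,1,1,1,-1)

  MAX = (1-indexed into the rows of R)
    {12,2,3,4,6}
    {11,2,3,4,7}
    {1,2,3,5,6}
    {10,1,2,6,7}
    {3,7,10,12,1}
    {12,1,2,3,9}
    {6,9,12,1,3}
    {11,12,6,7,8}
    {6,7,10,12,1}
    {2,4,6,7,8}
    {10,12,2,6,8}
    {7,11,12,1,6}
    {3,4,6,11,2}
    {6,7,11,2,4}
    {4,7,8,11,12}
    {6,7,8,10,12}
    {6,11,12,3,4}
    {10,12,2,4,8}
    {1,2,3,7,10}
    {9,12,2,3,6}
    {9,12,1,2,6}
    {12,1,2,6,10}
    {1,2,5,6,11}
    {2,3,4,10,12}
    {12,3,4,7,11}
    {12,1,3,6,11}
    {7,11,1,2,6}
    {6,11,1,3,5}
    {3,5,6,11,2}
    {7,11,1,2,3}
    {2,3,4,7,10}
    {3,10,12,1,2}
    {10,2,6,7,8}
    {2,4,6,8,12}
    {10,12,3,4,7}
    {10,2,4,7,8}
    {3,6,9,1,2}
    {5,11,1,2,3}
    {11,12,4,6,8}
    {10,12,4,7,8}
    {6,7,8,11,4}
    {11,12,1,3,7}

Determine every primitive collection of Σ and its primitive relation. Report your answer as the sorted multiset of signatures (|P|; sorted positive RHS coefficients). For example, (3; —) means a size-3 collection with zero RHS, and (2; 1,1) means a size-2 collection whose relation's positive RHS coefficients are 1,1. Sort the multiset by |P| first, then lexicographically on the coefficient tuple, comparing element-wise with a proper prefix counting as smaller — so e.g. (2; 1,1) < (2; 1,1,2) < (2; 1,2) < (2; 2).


Δ(Σ) — 12 vertices, 24 min non-faces:

  P={1,4}:  v_{1} + v_{4} = 0 ; sig = (2; —)
  P={5,8}:  v_{5} + v_{8} = v_{6} ; sig = (2; 1)
  P={10,11}:  v_{10} + v_{11} = v_{7} ; sig = (2; 1)
  P={3,8}:  v_{3} + v_{8} = v_{4} + v_{12} ; sig = (2; 1,1)
  P={5,10}:  v_{5} + v_{10} = v_{1} + v_{2} ; sig = (2; 1,1)
  P={1,8}:  v_{1} + v_{8} = v_{6} + v_{7} + v_{12} ; sig = (2; 1,1,1)
  P={5,7}:  v_{5} + v_{7} = v_{1} + v_{2} + v_{11} ; sig = (2; 1,1,1)
  P={5,12}:  v_{5} + v_{12} = v_{1} + v_{3} + v_{6} ; sig = (2; 1,1,1)
  P={7,9}:  v_{7} + v_{9} = v_{1} + v_{2} + v_{12} ; sig = (2; 1,1,1)
  P={9,11}:  v_{9} + v_{11} = v_{1} + v_{3} + v_{6} ; sig = (2; 1,1,1)
  P={4,5}:  v_{4} + v_{5} = v_{2} + v_{3} + v_{6} + v_{11} ; sig = (2; 1,1,1,1)
  P={4,9}:  v_{4} + v_{9} = v_{2} + v_{3} + v_{6} + v_{12} ; sig = (2; 1,1,1,1)
  P={8,9}:  v_{8} + v_{9} = v_{2} + v_{6} + 2·v_{12} ; sig = (2; 1,1,2)
  P={9,10}:  v_{9} + v_{10} = v_{1} + 2·v_{2} + 2·v_{12} ; sig = (2; 1,2,2)
  P={5,9}:  v_{5} + v_{9} = 2·v_{1} + v_{2} + 2·v_{3} + 2·v_{6} ; sig = (2; 1,2,2,2)
  P={2,11,12}:  v_{2} + v_{11} + v_{12} = 0 ; sig = (3; —)
  P={3,6,7}:  v_{3} + v_{6} + v_{7} = 0 ; sig = (3; —)
  P={2,7,12}:  v_{2} + v_{7} + v_{12} = v_{10} ; sig = (3; 1)
  P={3,6,10}:  v_{3} + v_{6} + v_{10} = v_{2} + v_{12} ; sig = (3; 1,1)
  P={4,6,10}:  v_{4} + v_{6} + v_{10} = v_{2} + v_{8} ; sig = (3; 1,1)
  P={2,8,11}:  v_{2} + v_{8} + v_{11} = v_{4} + v_{6} + v_{7} ; sig = (3; 1,1,1)
  P={4,6,7,12}:  v_{4} + v_{6} + v_{7} + v_{12} = v_{8} ; sig = (4; 1)
  P={1,2,3,6,11}:  v_{1} + v_{2} + v_{3} + v_{6} + v_{11} = v_{5} ; sig = (5; 1)
  P={1,2,3,6,12}:  v_{1} + v_{2} + v_{3} + v_{6} + v_{12} = v_{9} ; sig = (5; 1)

Hence PRS(X_Σ) =
    |P|=2: 15 collections, coeffs (), (1), (1), (1,1), (1,1), (1,1,1), (1,1,1), (1,1,1), (1,1,1), (1,1,1), (1,1,1,1), (1,1,1,1), (1,1,2), (1,2,2), (1,2,2,2)
    |P|=3: 6 collections, coeffs (), (), (1), (1,1), (1,1), (1,1,1)
    |P|=4: 1 collection, coeffs (1)
    |P|=5: 2 collections, coeffs (1), (1)


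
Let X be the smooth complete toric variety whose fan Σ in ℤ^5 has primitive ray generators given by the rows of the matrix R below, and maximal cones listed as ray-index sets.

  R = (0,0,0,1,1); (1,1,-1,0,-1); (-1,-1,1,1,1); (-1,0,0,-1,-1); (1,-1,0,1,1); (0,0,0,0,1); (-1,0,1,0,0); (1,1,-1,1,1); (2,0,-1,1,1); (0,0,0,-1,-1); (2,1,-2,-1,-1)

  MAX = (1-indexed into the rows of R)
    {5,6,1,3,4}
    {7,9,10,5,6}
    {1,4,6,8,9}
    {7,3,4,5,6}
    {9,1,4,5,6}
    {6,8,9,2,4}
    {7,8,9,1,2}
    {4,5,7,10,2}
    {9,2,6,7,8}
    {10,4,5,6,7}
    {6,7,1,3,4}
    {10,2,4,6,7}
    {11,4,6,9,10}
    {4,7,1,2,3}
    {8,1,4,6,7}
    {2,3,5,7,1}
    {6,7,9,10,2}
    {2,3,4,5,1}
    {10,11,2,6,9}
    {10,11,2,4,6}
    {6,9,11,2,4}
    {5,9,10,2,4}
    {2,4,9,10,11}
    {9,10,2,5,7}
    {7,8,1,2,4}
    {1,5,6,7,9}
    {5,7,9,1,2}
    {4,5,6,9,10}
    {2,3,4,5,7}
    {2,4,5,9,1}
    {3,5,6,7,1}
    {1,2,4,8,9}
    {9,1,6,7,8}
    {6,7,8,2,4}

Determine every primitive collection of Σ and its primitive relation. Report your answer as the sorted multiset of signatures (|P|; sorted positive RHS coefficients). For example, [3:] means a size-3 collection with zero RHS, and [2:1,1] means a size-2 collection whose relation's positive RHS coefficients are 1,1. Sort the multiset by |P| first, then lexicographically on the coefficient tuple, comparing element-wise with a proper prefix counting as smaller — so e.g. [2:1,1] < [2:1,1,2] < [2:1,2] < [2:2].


The 17 primitive collections of Σ (r=11, n=5):

  P={1,10}:  v_{1} + v_{10} = 0  ⟹  sig = [2:]
  P={3,9}:  v_{3} + v_{9} = v_{1} + v_{5}  ⟹  sig = [2:1,1]
  P={3,11}:  v_{3} + v_{11} = v_{4} + v_{9}  ⟹  sig = [2:1,1]
  P={5,8}:  v_{5} + v_{8} = v_{1} + v_{9}  ⟹  sig = [2:1,1]
  P={8,10}:  v_{8} + v_{10} = v_{2} + v_{6}  ⟹  sig = [2:1,1]
  P={3,10}:  v_{3} + v_{10} = v_{4} + v_{5} + v_{7}  ⟹  sig = [2:1,1,1]
  P={7,11}:  v_{7} + v_{11} = v_{2} + v_{6} + v_{10}  ⟹  sig = [2:1,1,1]
  P={1,11}:  v_{1} + v_{11} = v_{2} + v_{4} + v_{6} + v_{9}  ⟹  sig = [2:1,1,1,1]
  P={5,11}:  v_{5} + v_{11} = v_{4} + 2·v_{9} + v_{10}  ⟹  sig = [2:1,1,2]
  P={8,11}:  v_{8} + v_{11} = 2·v_{2} + v_{4} + 2·v_{6} + v_{9}  ⟹  sig = [2:1,1,2,2]
  P={3,8}:  v_{3} + v_{8} = 2·v_{1}  ⟹  sig = [2:2]
  P={4,7,9}:  v_{4} + v_{7} + v_{9} = 0  ⟹  sig = [3:]
  P={1,2,6}:  v_{1} + v_{2} + v_{6} = v_{8}  ⟹  sig = [3:1]
  P={2,3,6}:  v_{2} + v_{3} + v_{6} = v_{1}  ⟹  sig = [3:1]
  P={2,5,6}:  v_{2} + v_{5} + v_{6} = v_{9}  ⟹  sig = [3:1]
  P={1,4,5,7}:  v_{1} + v_{4} + v_{5} + v_{7} = v_{3}  ⟹  sig = [4:1]
  P={2,4,6,9,10}:  v_{2} + v_{4} + v_{6} + v_{9} + v_{10} = v_{11}  ⟹  sig = [5:1]

Hence PRS(X_Σ) =
    [2:]
    [2:1,1]
    [2:1,1]
    [2:1,1]
    [2:1,1]
    [2:1,1,1]
    [2:1,1,1]
    [2:1,1,1,1]
    [2:1,1,2]
    [2:1,1,2,2]
    [2:2]
    [3:]
    [3:1]
    [3:1]
    [3:1]
    [4:1]
    [5:1]


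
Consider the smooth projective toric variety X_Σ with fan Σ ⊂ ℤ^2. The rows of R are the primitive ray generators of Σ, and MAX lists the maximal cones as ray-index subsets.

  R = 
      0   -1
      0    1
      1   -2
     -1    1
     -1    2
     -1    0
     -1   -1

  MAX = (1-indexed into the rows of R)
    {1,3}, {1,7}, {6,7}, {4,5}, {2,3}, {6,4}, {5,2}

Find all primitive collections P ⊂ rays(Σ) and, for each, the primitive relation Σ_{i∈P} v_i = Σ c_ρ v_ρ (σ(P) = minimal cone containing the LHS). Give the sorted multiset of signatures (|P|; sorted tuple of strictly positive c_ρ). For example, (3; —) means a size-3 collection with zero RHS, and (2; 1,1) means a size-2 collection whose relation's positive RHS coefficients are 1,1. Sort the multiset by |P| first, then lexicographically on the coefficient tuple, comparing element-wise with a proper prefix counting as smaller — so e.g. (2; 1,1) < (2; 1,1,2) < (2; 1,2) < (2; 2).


|primitive collections| = 14. Relations:

  P={1,2}:  v_{1} + v_{2} = 0  ⇒ sig = (2; —)
  P={3,5}:  v_{3} + v_{5} = 0  ⇒ sig = (2; —)
  P={1,4}:  v_{1} + v_{4} = v_{6}  ⇒ sig = (2; 1)
  P={1,5}:  v_{1} + v_{5} = v_{4}  ⇒ sig = (2; 1)
  P={1,6}:  v_{1} + v_{6} = v_{7}  ⇒ sig = (2; 1)
  P={2,4}:  v_{2} + v_{4} = v_{5}  ⇒ sig = (2; 1)
  P={2,6}:  v_{2} + v_{6} = v_{4}  ⇒ sig = (2; 1)
  P={2,7}:  v_{2} + v_{7} = v_{6}  ⇒ sig = (2; 1)
  P={3,4}:  v_{3} + v_{4} = v_{1}  ⇒ sig = (2; 1)
  P={5,7}:  v_{5} + v_{7} = v_{4} + v_{6}  ⇒ sig = (2; 1,1)
  P={3,6}:  v_{3} + v_{6} = 2·v_{1}  ⇒ sig = (2; 2)
  P={4,7}:  v_{4} + v_{7} = 2·v_{6}  ⇒ sig = (2; 2)
  P={5,6}:  v_{5} + v_{6} = 2·v_{4}  ⇒ sig = (2; 2)
  P={3,7}:  v_{3} + v_{7} = 3·v_{1}  ⇒ sig = (2; 3)

so the primitive-relation signature multiset is
    |P|=2: 14 collections, coeffs (), (), (1), (1), (1), (1), (1), (1), (1), (1,1), (2), (2), (2), (3)


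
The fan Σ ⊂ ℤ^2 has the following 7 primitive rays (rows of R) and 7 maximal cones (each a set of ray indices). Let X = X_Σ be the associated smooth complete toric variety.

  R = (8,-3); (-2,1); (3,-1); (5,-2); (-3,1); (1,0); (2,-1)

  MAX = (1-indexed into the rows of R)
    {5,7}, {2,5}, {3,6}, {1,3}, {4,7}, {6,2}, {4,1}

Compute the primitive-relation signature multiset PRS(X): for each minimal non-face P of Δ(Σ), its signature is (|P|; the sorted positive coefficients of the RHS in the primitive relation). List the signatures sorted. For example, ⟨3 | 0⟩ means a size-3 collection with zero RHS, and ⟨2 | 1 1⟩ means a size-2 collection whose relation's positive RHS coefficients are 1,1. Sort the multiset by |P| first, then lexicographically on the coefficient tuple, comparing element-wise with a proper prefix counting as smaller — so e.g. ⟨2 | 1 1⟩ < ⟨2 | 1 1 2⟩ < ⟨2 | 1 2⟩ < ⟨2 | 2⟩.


14 minimal non-faces of Δ(Σ) (on 7 rays):

  • {2,7}:  v_{2} + v_{7} = 0  →  sig = ⟨2 | 0⟩
  • {3,5}:  v_{3} + v_{5} = 0  →  sig = ⟨2 | 0⟩
  • {1,5}:  v_{1} + v_{5} = v_{4}  →  sig = ⟨2 | 1⟩
  • {2,3}:  v_{2} + v_{3} = v_{6}  →  sig = ⟨2 | 1⟩
  • {2,4}:  v_{2} + v_{4} = v_{3}  →  sig = ⟨2 | 1⟩
  • {3,4}:  v_{3} + v_{4} = v_{1}  →  sig = ⟨2 | 1⟩
  • {3,7}:  v_{3} + v_{7} = v_{4}  →  sig = ⟨2 | 1⟩
  • {4,5}:  v_{4} + v_{5} = v_{7}  →  sig = ⟨2 | 1⟩
  • {5,6}:  v_{5} + v_{6} = v_{2}  →  sig = ⟨2 | 1⟩
  • {6,7}:  v_{6} + v_{7} = v_{3}  →  sig = ⟨2 | 1⟩
  • {1,2}:  v_{1} + v_{2} = 2·v_{3}  →  sig = ⟨2 | 2⟩
  • {1,7}:  v_{1} + v_{7} = 2·v_{4}  →  sig = ⟨2 | 2⟩
  • {4,6}:  v_{4} + v_{6} = 2·v_{3}  →  sig = ⟨2 | 2⟩
  • {1,6}:  v_{1} + v_{6} = 3·v_{3}  →  sig = ⟨2 | 3⟩

Signatures (|P|; sorted positive RHS coefficients), sorted:
    |P|=2: 14 collections, coeffs (), (), (1), (1), (1), (1), (1), (1), (1), (1), (2), (2), (2), (3)


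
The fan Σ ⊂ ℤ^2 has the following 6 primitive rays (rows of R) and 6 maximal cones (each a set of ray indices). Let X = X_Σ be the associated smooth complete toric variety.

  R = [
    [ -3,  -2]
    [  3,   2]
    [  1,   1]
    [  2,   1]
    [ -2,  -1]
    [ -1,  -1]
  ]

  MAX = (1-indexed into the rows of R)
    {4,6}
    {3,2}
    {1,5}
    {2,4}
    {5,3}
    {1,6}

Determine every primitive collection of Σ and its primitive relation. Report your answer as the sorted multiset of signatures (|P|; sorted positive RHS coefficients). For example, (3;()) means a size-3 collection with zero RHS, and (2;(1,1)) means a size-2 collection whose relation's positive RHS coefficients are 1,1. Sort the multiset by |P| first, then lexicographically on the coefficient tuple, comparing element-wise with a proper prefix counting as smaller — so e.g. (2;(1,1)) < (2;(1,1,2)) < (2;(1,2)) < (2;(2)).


Primitive collections (9):

  • {1,2}:  v_{1} + v_{2} = 0  →  sig = (2;())
  • {3,6}:  v_{3} + v_{6} = 0  →  sig = (2;())
  • {4,5}:  v_{4} + v_{5} = 0  →  sig = (2;())
  • {1,3}:  v_{1} + v_{3} = v_{5}  →  sig = (2;(1))
  • {1,4}:  v_{1} + v_{4} = v_{6}  →  sig = (2;(1))
  • {2,5}:  v_{2} + v_{5} = v_{3}  →  sig = (2;(1))
  • {2,6}:  v_{2} + v_{6} = v_{4}  →  sig = (2;(1))
  • {3,4}:  v_{3} + v_{4} = v_{2}  →  sig = (2;(1))
  • {5,6}:  v_{5} + v_{6} = v_{1}  →  sig = (2;(1))

Hence PRS(X_Σ) =
    (2;())
    (2;())
    (2;())
    (2;(1))
    (2;(1))
    (2;(1))
    (2;(1))
    (2;(1))
    (2;(1))


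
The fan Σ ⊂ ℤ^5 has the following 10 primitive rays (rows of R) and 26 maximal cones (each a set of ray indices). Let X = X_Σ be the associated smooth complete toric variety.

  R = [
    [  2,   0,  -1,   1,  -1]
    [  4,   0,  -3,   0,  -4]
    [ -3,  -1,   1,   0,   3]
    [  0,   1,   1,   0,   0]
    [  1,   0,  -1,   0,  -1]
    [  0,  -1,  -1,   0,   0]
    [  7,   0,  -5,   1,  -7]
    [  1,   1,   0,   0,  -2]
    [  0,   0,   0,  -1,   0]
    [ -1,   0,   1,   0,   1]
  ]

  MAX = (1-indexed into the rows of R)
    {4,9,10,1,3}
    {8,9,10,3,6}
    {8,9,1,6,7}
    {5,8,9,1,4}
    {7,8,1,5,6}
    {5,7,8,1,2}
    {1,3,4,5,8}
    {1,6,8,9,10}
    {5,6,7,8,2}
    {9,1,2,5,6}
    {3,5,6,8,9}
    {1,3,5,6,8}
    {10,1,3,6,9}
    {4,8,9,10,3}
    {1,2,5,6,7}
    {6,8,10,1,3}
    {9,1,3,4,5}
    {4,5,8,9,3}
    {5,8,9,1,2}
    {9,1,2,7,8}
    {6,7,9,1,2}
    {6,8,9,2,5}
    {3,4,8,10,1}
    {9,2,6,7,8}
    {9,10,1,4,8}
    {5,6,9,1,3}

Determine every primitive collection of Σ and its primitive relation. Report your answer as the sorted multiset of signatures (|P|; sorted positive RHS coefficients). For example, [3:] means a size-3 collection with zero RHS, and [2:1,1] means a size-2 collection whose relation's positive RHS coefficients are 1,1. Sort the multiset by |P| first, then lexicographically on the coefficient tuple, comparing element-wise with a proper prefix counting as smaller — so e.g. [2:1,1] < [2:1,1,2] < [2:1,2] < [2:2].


|primitive collections| = 12. Relations:

  {4,6}:  v_{4} + v_{6} = 0 — sig = [2:]
  {5,10}:  v_{5} + v_{10} = 0 — sig = [2:]
  {2,3}:  v_{2} + v_{3} = v_{5} + v_{6} — sig = [2:1,1]
  {4,7}:  v_{4} + v_{7} = v_{1} + v_{2} + v_{8} — sig = [2:1,1,1]
  {2,4}:  v_{2} + v_{4} = v_{1} + v_{5} + v_{8} + v_{9} — sig = [2:1,1,1,1]
  {2,10}:  v_{2} + v_{10} = v_{1} + v_{6} + v_{8} + v_{9} — sig = [2:1,1,1,1]
  {3,7}:  v_{3} + v_{7} = v_{1} + v_{5} + 2·v_{6} + v_{8} — sig = [2:1,1,1,2]
  {7,10}:  v_{7} + v_{10} = 2·v_{1} + 2·v_{6} + 2·v_{8} + v_{9} — sig = [2:1,2,2,2]
  {5,7,9}:  v_{5} + v_{7} + v_{9} = 2·v_{2} — sig = [3:2]
  {1,3,8,9}:  v_{1} + v_{3} + v_{8} + v_{9} = 0 — sig = [4:]
  {1,2,6,8}:  v_{1} + v_{2} + v_{6} + v_{8} = v_{7} — sig = [4:1]
  {1,5,6,8,9}:  v_{1} + v_{5} + v_{6} + v_{8} + v_{9} = v_{2} — sig = [5:1]

so the primitive-relation signature multiset is
    |P|=2: 8 collections, coeffs (), (), (1,1), (1,1,1), (1,1,1,1), (1,1,1,1), (1,1,1,2), (1,2,2,2)
    |P|=3: 1 collection, coeffs (2)
    |P|=4: 2 collections, coeffs (), (1)
    |P|=5: 1 collection, coeffs (1)


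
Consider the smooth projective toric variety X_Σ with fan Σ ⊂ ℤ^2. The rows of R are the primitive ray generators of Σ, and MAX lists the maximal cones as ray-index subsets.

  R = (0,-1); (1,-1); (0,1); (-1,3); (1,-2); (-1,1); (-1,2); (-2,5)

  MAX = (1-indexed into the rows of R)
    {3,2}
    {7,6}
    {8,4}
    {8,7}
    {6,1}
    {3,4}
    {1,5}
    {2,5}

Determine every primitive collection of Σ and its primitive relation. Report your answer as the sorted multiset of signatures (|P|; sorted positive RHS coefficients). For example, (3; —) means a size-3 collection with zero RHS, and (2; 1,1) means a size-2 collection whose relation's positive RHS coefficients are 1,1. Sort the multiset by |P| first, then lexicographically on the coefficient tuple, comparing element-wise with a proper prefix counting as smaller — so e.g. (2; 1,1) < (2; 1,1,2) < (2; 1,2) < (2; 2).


Primitive collections (20):

  • {1,3}:  v_{1} + v_{3} = 0 — sig = (2; —)
  • {2,6}:  v_{2} + v_{6} = 0 — sig = (2; —)
  • {5,7}:  v_{5} + v_{7} = 0 — sig = (2; —)
  • {1,2}:  v_{1} + v_{2} = v_{5} — sig = (2; 1)
  • {1,4}:  v_{1} + v_{4} = v_{7} — sig = (2; 1)
  • {1,7}:  v_{1} + v_{7} = v_{6} — sig = (2; 1)
  • {2,7}:  v_{2} + v_{7} = v_{3} — sig = (2; 1)
  • {3,5}:  v_{3} + v_{5} = v_{2} — sig = (2; 1)
  • {3,6}:  v_{3} + v_{6} = v_{7} — sig = (2; 1)
  • {3,7}:  v_{3} + v_{7} = v_{4} — sig = (2; 1)
  • {4,5}:  v_{4} + v_{5} = v_{3} — sig = (2; 1)
  • {4,7}:  v_{4} + v_{7} = v_{8} — sig = (2; 1)
  • {5,6}:  v_{5} + v_{6} = v_{1} — sig = (2; 1)
  • {5,8}:  v_{5} + v_{8} = v_{4} — sig = (2; 1)
  • {2,8}:  v_{2} + v_{8} = v_{3} + v_{4} — sig = (2; 1,1)
  • {1,8}:  v_{1} + v_{8} = 2·v_{7} — sig = (2; 2)
  • {2,4}:  v_{2} + v_{4} = 2·v_{3} — sig = (2; 2)
  • {3,8}:  v_{3} + v_{8} = 2·v_{4} — sig = (2; 2)
  • {4,6}:  v_{4} + v_{6} = 2·v_{7} — sig = (2; 2)
  • {6,8}:  v_{6} + v_{8} = 3·v_{7} — sig = (2; 3)

Hence PRS(X_Σ) =
[(2; —), (2; —), (2; —), (2; 1), (2; 1), (2; 1), (2; 1), (2; 1), (2; 1), (2; 1), (2; 1), (2; 1), (2; 1), (2; 1), (2; 1,1), (2; 2), (2; 2), (2; 2), (2; 2), (2; 3)]


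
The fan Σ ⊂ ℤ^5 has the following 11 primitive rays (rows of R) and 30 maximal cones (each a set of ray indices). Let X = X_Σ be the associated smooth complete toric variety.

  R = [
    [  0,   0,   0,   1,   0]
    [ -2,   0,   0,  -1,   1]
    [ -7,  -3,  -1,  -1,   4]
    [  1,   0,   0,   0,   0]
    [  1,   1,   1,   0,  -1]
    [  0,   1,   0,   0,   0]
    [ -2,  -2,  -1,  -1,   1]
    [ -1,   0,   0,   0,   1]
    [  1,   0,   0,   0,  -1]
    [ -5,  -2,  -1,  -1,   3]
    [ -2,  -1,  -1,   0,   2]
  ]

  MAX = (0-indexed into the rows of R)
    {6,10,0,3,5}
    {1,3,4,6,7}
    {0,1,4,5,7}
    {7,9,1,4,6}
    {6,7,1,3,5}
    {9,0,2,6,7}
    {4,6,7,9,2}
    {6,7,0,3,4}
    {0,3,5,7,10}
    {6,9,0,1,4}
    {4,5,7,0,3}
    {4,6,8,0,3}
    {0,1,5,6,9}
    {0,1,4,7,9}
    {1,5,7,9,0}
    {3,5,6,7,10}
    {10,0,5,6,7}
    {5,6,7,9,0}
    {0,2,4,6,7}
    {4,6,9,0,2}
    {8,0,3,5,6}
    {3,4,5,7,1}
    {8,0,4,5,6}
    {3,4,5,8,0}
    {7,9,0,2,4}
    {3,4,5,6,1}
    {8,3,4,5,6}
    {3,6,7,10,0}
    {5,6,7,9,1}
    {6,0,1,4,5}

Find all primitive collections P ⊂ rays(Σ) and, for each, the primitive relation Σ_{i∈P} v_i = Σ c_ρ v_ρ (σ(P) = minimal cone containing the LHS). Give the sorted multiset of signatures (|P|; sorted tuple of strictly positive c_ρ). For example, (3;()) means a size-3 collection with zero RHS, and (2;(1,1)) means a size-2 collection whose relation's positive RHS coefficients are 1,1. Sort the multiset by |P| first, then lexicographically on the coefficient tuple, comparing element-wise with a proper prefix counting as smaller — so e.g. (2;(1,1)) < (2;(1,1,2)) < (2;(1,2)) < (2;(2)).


Minimal non-faces — 20 found among 11 rays, 30 max cones:

  • {7,8}:  v_{7} + v_{8} = 0 — sig = (2;())
  • {4,10}:  v_{4} + v_{10} = v_{7} — sig = (2;(1))
  • {1,8}:  v_{1} + v_{8} = v_{4} + v_{5} + v_{6} — sig = (2;(1,1,1))
  • {2,5}:  v_{2} + v_{5} = v_{0} + v_{1} + v_{9} — sig = (2;(1,1,1))
  • {8,9}:  v_{8} + v_{9} = v_{0} + v_{1} + v_{6} — sig = (2;(1,1,1))
  • {2,8}:  v_{2} + v_{8} = v_{0} + v_{4} + v_{6} + v_{9} — sig = (2;(1,1,1,1))
  • {8,10}:  v_{8} + v_{10} = v_{0} + v_{3} + v_{5} + v_{6} — sig = (2;(1,1,1,1))
  • {2,10}:  v_{2} + v_{10} = v_{0} + v_{6} + 2·v_{7} + v_{9} — sig = (2;(1,1,1,2))
  • {1,10}:  v_{1} + v_{10} = v_{5} + v_{6} + 2·v_{7} — sig = (2;(1,1,2))
  • {2,3}:  v_{2} + v_{3} = v_{0} + v_{4} + 2·v_{6} + 3·v_{7} — sig = (2;(1,1,2,3))
  • {9,10}:  v_{9} + v_{10} = v_{0} + v_{5} + 2·v_{6} + 3·v_{7} — sig = (2;(1,1,2,3))
  • {1,2}:  v_{1} + v_{2} = v_{4} + 2·v_{9} — sig = (2;(1,2))
  • {3,9}:  v_{3} + v_{9} = v_{6} + 2·v_{7} — sig = (2;(1,2))
  • {0,1,3}:  v_{0} + v_{1} + v_{3} = v_{7} — sig = (3;(1))
  • {4,5,9}:  v_{4} + v_{5} + v_{9} = v_{0} + 2·v_{1} — sig = (3;(1,2))
  • {0,1,6,7}:  v_{0} + v_{1} + v_{6} + v_{7} = v_{9} — sig = (4;(1))
  • {4,5,6,7}:  v_{4} + v_{5} + v_{6} + v_{7} = v_{1} — sig = (4;(1))
  • {0,3,4,5,6}:  v_{0} + v_{3} + v_{4} + v_{5} + v_{6} = 0 — sig = (5;())
  • {0,3,5,6,7}:  v_{0} + v_{3} + v_{5} + v_{6} + v_{7} = v_{10} — sig = (5;(1))
  • {0,4,6,7,9}:  v_{0} + v_{4} + v_{6} + v_{7} + v_{9} = v_{2} — sig = (5;(1))

Hence PRS(X_Σ) =
{ (2;()),  (2;(1)),  (2;(1,1,1)) ×3,  (2;(1,1,1,1)) ×2,  (2;(1,1,1,2)),  (2;(1,1,2)),  (2;(1,1,2,3)) ×2,  (2;(1,2)) ×2,  (3;(1)),  (3;(1,2)),  (4;(1)) ×2,  (5;()),  (5;(1)) ×2 }
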